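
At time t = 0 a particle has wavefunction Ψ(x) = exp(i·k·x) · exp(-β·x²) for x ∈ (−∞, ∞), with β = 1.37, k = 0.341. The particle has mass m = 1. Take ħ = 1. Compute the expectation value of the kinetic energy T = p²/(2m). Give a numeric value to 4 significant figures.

0.7431

T = −(ħ²/2m) d²/dx², so ⟨T⟩ = −(ħ²/2m) ∫ Ψ*·Ψ'' dx / ∫|Ψ|² dx; with m = 1.
Gaussian moments: ∫x^(2j)·e^(−2βx²) dx = (2j−1)!!/(4β)^j · √(π/(2β)), odd powers integrate to 0; here √(π/(2β)) = 1.0708. Derivatives: Ψ′ = (ik − 2βx)·Ψ, Ψ″ = ((ik − 2βx)² − 2β)·Ψ; the odd-in-x pieces drop out.
State is unnormalized: ∫|Ψ|² dx = 1.0708, and ∫Ψ*·(−ħ²/2m · Ψ'') dx = 0.79574, so ⟨T⟩ = 0.79574 / 1.0708.
⟨T⟩ = 0.74314.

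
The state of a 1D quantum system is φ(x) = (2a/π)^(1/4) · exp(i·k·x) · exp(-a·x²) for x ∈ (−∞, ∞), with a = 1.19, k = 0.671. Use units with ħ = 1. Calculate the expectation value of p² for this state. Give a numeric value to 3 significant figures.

p² φ = −ħ² d²φ/dx²; ⟨p²⟩ = −ħ² ∫ φ*·φ'' dx.
Gaussian moments: ∫x^(2j)·e^(−2ax²) dx = (2j−1)!!/(4a)^j · √(π/(2a)), odd powers integrate to 0; here √(π/(2a)) = 1.1489. Derivatives: φ′ = (ik − 2ax)·φ, φ″ = ((ik − 2ax)² − 2a)·φ; the odd-in-x pieces drop out.
⟨p²⟩ = 1.6402.

1.64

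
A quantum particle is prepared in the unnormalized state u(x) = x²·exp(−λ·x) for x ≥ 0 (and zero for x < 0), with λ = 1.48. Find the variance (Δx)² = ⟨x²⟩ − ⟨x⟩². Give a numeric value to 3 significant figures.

0.571

Compute ⟨x⟩ and ⟨x²⟩ separately, then (Δx)² = ⟨x²⟩ − ⟨x⟩².
Every integrand reduces to terms xʲ·e^(−2λx) on [0, ∞); use ∫₀^∞ xʲ·e^(−2λx) dx = j!/(2λ)^(j+1).
Normalization: ∫|u|² dx = 0.10562.
⟨x⟩ = 1.6892 and ⟨x²⟩ = 3.4240.
(Δx)² = 3.4240 − (1.6892)² = 0.57067.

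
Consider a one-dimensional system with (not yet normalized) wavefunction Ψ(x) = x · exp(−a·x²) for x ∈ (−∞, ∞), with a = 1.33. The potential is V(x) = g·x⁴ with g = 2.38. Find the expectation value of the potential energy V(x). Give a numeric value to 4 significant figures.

⟨V⟩ = ∫ V(x)·|Ψ|² dx / ∫|Ψ|² dx.
Expand each integrand as polynomial × e^(−2ax²) and use ∫x^(2j)·e^(−2ax²) dx = (2j−1)!!/(4a)^j · √(π/(2a)), odd powers → 0; here √(π/(2a)) = 1.0868.
State is unnormalized: ∫|Ψ|² dx = 0.20428, and ∫Ψ*·V(x)·Ψ dx = 0.25767, so ⟨V⟩ = 0.25767 / 0.20428.
⟨V⟩ = 1.2614.

1.261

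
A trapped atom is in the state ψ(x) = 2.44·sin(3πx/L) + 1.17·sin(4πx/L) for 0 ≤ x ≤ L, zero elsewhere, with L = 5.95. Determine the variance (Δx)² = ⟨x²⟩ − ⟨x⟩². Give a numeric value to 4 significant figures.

1.919

Compute ⟨x⟩ and ⟨x²⟩ separately, then (Δx)² = ⟨x²⟩ − ⟨x⟩².
On 0 ≤ x ≤ L (j ≠ l): ∫sin²(jπx/L) dx = L/2, ∫sin(jπx/L)·sin(lπx/L) dx = 0; diagonal moments ∫x·sin²(jπx/L) dx = L²/4, ∫x²·sin²(jπx/L) dx = L³·(1/6 − 1/(4j²π²)); cross terms ∫x·sin(jπx/L)·sin(lπx/L) dx = 0 for j + l even and −4jlL²/(π²(j² − l²)²) for j + l odd, ∫x²·sin(jπx/L)·sin(lπx/L) dx = (−1)^(j+l)·4jlL³/(π²(j² − l²)²); higher powers the same way via product-to-sum and parts.
Normalization: ∫|ψ|² dx = 21.784.
⟨x⟩ = 2.0540 and ⟨x²⟩ = 6.1382.
(Δx)² = 6.1382 − (2.0540)² = 1.9191.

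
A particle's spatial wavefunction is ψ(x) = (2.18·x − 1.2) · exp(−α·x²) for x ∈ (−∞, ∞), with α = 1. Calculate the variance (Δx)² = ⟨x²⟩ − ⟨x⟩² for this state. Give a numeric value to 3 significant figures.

0.228

Compute ⟨x⟩ and ⟨x²⟩ separately, then (Δx)² = ⟨x²⟩ − ⟨x⟩².
Expand each integrand as polynomial × e^(−2αx²) and use ∫x^(2j)·e^(−2αx²) dx = (2j−1)!!/(4α)^j · √(π/(2α)), odd powers → 0; here √(π/(2α)) = 1.2533.
Normalization: ∫|ψ|² dx = 3.2938.
⟨x⟩ = -0.49770 and ⟨x²⟩ = 0.47604.
(Δx)² = 0.47604 − (-0.49770)² = 0.22833.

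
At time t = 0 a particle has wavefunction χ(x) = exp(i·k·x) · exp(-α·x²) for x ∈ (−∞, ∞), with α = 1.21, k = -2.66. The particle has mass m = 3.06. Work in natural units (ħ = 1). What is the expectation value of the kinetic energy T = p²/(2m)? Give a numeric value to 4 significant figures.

1.354

T = −(ħ²/2m) d²/dx², so ⟨T⟩ = −(ħ²/2m) ∫ χ*·χ'' dx / ∫|χ|² dx; with m = 3.06.
Gaussian moments: ∫x^(2j)·e^(−2αx²) dx = (2j−1)!!/(4α)^j · √(π/(2α)), odd powers integrate to 0; here √(π/(2α)) = 1.1394. Derivatives: χ′ = (ik − 2αx)·χ, χ″ = ((ik − 2αx)² − 2α)·χ; the odd-in-x pieces drop out.
State is unnormalized: ∫|χ|² dx = 1.1394, and ∫χ*·(−ħ²/2m · χ'') dx = 1.5426, so ⟨T⟩ = 1.5426 / 1.1394.
⟨T⟩ = 1.3539.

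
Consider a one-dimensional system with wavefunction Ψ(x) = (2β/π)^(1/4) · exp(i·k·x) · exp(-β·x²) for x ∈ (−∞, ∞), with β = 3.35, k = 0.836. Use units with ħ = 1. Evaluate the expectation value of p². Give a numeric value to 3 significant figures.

4.05

p² Ψ = −ħ² d²Ψ/dx²; ⟨p²⟩ = −ħ² ∫ Ψ*·Ψ'' dx.
Gaussian moments: ∫x^(2j)·e^(−2βx²) dx = (2j−1)!!/(4β)^j · √(π/(2β)), odd powers integrate to 0; here √(π/(2β)) = 0.68476. Derivatives: Ψ′ = (ik − 2βx)·Ψ, Ψ″ = ((ik − 2βx)² − 2β)·Ψ; the odd-in-x pieces drop out.
⟨p²⟩ = 4.0489.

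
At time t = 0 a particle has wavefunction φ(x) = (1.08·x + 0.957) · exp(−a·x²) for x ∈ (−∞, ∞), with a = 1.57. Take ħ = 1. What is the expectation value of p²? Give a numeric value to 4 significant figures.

p² φ = −ħ² d²φ/dx²; ⟨p²⟩ = −ħ² ∫ φ*·φ'' dx / ∫|φ|² dx.
Expand each integrand as polynomial × e^(−2ax²) and use ∫x^(2j)·e^(−2ax²) dx = (2j−1)!!/(4a)^j · √(π/(2a)), odd powers → 0; here √(π/(2a)) = 1.0003. Differentiate with the product rule, d/dx e^(−ax²) = −2ax·e^(−ax²).
State is unnormalized: ∫|φ|² dx = 1.1019, and ∫φ*·(−ħ² φ'') dx = 2.3133, so ⟨p²⟩ = 2.3133 / 1.1019.
⟨p²⟩ = 2.0994.

2.099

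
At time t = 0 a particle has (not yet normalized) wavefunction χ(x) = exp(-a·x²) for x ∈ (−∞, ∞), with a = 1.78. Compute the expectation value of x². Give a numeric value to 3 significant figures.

⟨x²⟩ = ∫ x²·|χ|² dx / ∫|χ|² dx (integrals over the domain).
Gaussian moments: ∫x^(2j)·e^(−2ax²) dx = (2j−1)!!/(4a)^j · √(π/(2a)), odd powers integrate to 0; here √(π/(2a)) = 0.93940.
State is unnormalized: ∫|χ|² dx = 0.93940, and ∫χ*·x²·χ dx = 0.13194, so ⟨x²⟩ = 0.13194 / 0.93940.
⟨x²⟩ = 0.14045.

0.140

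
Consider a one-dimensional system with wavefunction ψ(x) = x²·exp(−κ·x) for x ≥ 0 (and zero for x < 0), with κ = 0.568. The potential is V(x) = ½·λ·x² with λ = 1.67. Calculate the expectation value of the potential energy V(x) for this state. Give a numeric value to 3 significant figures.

19.4

⟨V⟩ = ∫ V(x)·|ψ|² dx / ∫|ψ|² dx.
Every integrand reduces to terms xʲ·e^(−2κx) on [0, ∞); use ∫₀^∞ xʲ·e^(−2κx) dx = j!/(2κ)^(j+1).
State is unnormalized: ∫|ψ|² dx = 12.686, and ∫ψ*·V(x)·ψ dx = 246.25, so ⟨V⟩ = 246.25 / 12.686.
⟨V⟩ = 19.411.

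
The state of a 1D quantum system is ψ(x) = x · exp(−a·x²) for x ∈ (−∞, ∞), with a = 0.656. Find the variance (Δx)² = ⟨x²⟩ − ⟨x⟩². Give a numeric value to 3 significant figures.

1.14

Compute ⟨x⟩ and ⟨x²⟩ separately, then (Δx)² = ⟨x²⟩ − ⟨x⟩².
Expand each integrand as polynomial × e^(−2ax²) and use ∫x^(2j)·e^(−2ax²) dx = (2j−1)!!/(4a)^j · √(π/(2a)), odd powers → 0; here √(π/(2a)) = 1.5474.
Normalization: ∫|ψ|² dx = 0.58972.
⟨x⟩ = 0.0000 and ⟨x²⟩ = 1.1433.
(Δx)² = 1.1433 − (0.0000)² = 1.1433.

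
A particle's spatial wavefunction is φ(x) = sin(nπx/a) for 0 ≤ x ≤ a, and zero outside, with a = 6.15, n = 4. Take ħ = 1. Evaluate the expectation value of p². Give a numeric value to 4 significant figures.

4.175

p² φ = −ħ² d²φ/dx²; ⟨p²⟩ = −ħ² ∫ φ*·φ'' dx / ∫|φ|² dx.
d/dx sin(nπx/a) = (nπ/a)·cos(nπx/a) and d²/dx² sin(nπx/a) = −(nπ/a)²·sin(nπx/a); on 0 ≤ x ≤ a, ∫sin²(nπx/a) dx = a/2 and ∫sin(nπx/a)·cos(nπx/a) dx = 0.
State is unnormalized: ∫|φ|² dx = 3.0750, and ∫φ*·(−ħ² φ'') dx = 12.839, so ⟨p²⟩ = 12.839 / 3.0750.
⟨p²⟩ = 4.1751.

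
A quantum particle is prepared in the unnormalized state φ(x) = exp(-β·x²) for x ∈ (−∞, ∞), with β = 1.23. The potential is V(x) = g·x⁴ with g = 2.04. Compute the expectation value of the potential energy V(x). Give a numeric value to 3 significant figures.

0.253

⟨V⟩ = ∫ V(x)·|φ|² dx / ∫|φ|² dx.
Gaussian moments: ∫x^(2j)·e^(−2βx²) dx = (2j−1)!!/(4β)^j · √(π/(2β)), odd powers integrate to 0; here √(π/(2β)) = 1.1301.
State is unnormalized: ∫|φ|² dx = 1.1301, and ∫φ*·V(x)·φ dx = 0.28571, so ⟨V⟩ = 0.28571 / 1.1301.
⟨V⟩ = 0.25283.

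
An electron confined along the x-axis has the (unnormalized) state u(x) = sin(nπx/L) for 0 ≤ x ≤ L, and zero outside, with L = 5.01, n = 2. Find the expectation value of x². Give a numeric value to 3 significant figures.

8.05

⟨x²⟩ = ∫ x²·|u|² dx / ∫|u|² dx (integrals over the domain).
With sin²θ = (1 − cos2θ)/2 on 0 ≤ x ≤ L: ∫sin²(nπx/L) dx = L/2, ∫x·sin²(nπx/L) dx = L²/4, ∫x²·sin²(nπx/L) dx = L³·(1/6 − 1/(4n²π²)); higher powers xᵏ the same way, integrating xᵏ·cos(2nπx/L) by parts.
State is unnormalized: ∫|u|² dx = 2.5050, and ∫u*·x²·u dx = 20.162, so ⟨x²⟩ = 20.162 / 2.5050.
⟨x²⟩ = 8.0488.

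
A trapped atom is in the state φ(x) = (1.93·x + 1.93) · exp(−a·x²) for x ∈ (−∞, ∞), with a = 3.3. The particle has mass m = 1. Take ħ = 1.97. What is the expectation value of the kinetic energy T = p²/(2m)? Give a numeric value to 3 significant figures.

7.31

T = −(ħ²/2m) d²/dx², so ⟨T⟩ = −(ħ²/2m) ∫ φ*·φ'' dx / ∫|φ|² dx; with m = 1.
Expand each integrand as polynomial × e^(−2ax²) and use ∫x^(2j)·e^(−2ax²) dx = (2j−1)!!/(4a)^j · √(π/(2a)), odd powers → 0; here √(π/(2a)) = 0.68993. Differentiate with the product rule, d/dx e^(−ax²) = −2ax·e^(−ax²).
State is unnormalized: ∫|φ|² dx = 2.7646, and ∫φ*·(−ħ²/2m · φ'') dx = 20.196, so ⟨T⟩ = 20.196 / 2.7646.
⟨T⟩ = 7.3054.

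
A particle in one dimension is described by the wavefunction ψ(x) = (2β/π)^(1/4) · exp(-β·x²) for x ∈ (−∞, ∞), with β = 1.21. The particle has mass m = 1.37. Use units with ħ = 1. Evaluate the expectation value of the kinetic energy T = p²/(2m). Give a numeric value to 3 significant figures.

0.442

T = −(ħ²/2m) d²/dx², so ⟨T⟩ = −(ħ²/2m) ∫ ψ*·ψ'' dx; with m = 1.37.
Gaussian moments: ∫x^(2j)·e^(−2βx²) dx = (2j−1)!!/(4β)^j · √(π/(2β)), odd powers integrate to 0; here √(π/(2β)) = 1.1394. Derivatives: d/dx e^(−βx²) = −2βx·e^(−βx²), d²/dx² e^(−βx²) = (4β²x² − 2β)·e^(−βx²).
⟨T⟩ = 0.44161.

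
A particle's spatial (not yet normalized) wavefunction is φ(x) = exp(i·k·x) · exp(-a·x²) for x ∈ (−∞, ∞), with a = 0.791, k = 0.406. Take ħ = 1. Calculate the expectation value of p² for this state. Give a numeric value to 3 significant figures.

p² φ = −ħ² d²φ/dx²; ⟨p²⟩ = −ħ² ∫ φ*·φ'' dx / ∫|φ|² dx.
Gaussian moments: ∫x^(2j)·e^(−2ax²) dx = (2j−1)!!/(4a)^j · √(π/(2a)), odd powers integrate to 0; here √(π/(2a)) = 1.4092. Derivatives: φ′ = (ik − 2ax)·φ, φ″ = ((ik − 2ax)² − 2a)·φ; the odd-in-x pieces drop out.
State is unnormalized: ∫|φ|² dx = 1.4092, and ∫φ*·(−ħ² φ'') dx = 1.3470, so ⟨p²⟩ = 1.3470 / 1.4092.
⟨p²⟩ = 0.95584.

0.956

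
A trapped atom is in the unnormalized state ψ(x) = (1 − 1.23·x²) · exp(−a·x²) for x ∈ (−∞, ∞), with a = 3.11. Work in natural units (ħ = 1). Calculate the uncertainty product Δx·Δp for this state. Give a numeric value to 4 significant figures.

0.5033

Δx = √(⟨x²⟩−⟨x⟩²), Δp = √(⟨p²⟩−⟨p⟩²).
Expand each integrand as polynomial × e^(−2ax²) and use ∫x^(2j)·e^(−2ax²) dx = (2j−1)!!/(4a)^j · √(π/(2a)), odd powers → 0; here √(π/(2a)) = 0.71069. Differentiate with the product rule, d/dx e^(−ax²) = −2ax·e^(−ax²).
Normalization: ∫|ψ|² dx = 0.59099.
⟨x⟩ = 0.0000, ⟨x²⟩ = 0.053495 ⇒ Δx = 0.23129.
⟨p⟩ = 0.0000, ⟨p²⟩ = 4.7354 ⇒ Δp = 2.1761.
Δx·Δp = 0.50331.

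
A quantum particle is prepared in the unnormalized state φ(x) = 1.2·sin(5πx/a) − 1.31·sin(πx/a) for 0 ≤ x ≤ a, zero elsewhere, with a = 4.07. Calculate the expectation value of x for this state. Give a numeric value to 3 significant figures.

2.04

⟨x⟩ = ∫ x·|φ|² dx / ∫|φ|² dx (integrals over the domain).
On 0 ≤ x ≤ a (j ≠ l): ∫sin²(jπx/a) dx = a/2, ∫sin(jπx/a)·sin(lπx/a) dx = 0; diagonal moments ∫x·sin²(jπx/a) dx = a²/4, ∫x²·sin²(jπx/a) dx = a³·(1/6 − 1/(4j²π²)); cross terms ∫x·sin(jπx/a)·sin(lπx/a) dx = 0 for j + l even and −4jla²/(π²(j² − l²)²) for j + l odd, ∫x²·sin(jπx/a)·sin(lπx/a) dx = (−1)^(j+l)·4jla³/(π²(j² − l²)²); higher powers the same way via product-to-sum and parts.
State is unnormalized: ∫|φ|² dx = 6.4227, and ∫φ*·x·φ dx = 13.070, so ⟨x⟩ = 13.070 / 6.4227.
⟨x⟩ = 2.0350.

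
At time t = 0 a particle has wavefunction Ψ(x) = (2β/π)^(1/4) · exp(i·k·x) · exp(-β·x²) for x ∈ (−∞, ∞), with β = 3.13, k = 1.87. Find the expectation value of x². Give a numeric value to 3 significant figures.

0.0799

⟨x²⟩ = ∫ x²·|Ψ|² dx (integrals over the domain).
Gaussian moments: ∫x^(2j)·e^(−2βx²) dx = (2j−1)!!/(4β)^j · √(π/(2β)), odd powers integrate to 0; here √(π/(2β)) = 0.70842.
⟨x²⟩ = 0.079872.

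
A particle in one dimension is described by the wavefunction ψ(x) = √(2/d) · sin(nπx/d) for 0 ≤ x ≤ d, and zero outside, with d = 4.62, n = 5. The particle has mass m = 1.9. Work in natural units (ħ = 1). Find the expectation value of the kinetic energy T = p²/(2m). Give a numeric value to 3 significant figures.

T = −(ħ²/2m) d²/dx², so ⟨T⟩ = −(ħ²/2m) ∫ ψ*·ψ'' dx; with m = 1.9.
d/dx sin(nπx/d) = (nπ/d)·cos(nπx/d) and d²/dx² sin(nπx/d) = −(nπ/d)²·sin(nπx/d); on 0 ≤ x ≤ d, ∫sin²(nπx/d) dx = d/2 and ∫sin(nπx/d)·cos(nπx/d) dx = 0.
⟨T⟩ = 3.0421.

3.04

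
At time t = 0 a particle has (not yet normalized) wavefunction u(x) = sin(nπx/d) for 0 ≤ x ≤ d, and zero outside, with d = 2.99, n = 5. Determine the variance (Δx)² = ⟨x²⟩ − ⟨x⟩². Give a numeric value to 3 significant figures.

0.727

Compute ⟨x⟩ and ⟨x²⟩ separately, then (Δx)² = ⟨x²⟩ − ⟨x⟩².
With sin²θ = (1 − cos2θ)/2 on 0 ≤ x ≤ d: ∫sin²(nπx/d) dx = d/2, ∫x·sin²(nπx/d) dx = d²/4, ∫x²·sin²(nπx/d) dx = d³·(1/6 − 1/(4n²π²)); higher powers xᵏ the same way, integrating xᵏ·cos(2nπx/d) by parts.
Normalization: ∫|u|² dx = 1.4950.
⟨x⟩ = 1.4950 and ⟨x²⟩ = 2.9619.
(Δx)² = 2.9619 − (1.4950)² = 0.72689.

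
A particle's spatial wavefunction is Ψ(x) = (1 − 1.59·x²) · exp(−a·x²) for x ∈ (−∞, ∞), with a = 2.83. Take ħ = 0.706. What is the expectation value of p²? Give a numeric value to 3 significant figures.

p² Ψ = −ħ² d²Ψ/dx²; ⟨p²⟩ = −ħ² ∫ Ψ*·Ψ'' dx / ∫|Ψ|² dx.
Expand each integrand as polynomial × e^(−2ax²) and use ∫x^(2j)·e^(−2ax²) dx = (2j−1)!!/(4a)^j · √(π/(2a)), odd powers → 0; here √(π/(2a)) = 0.74502. Differentiate with the product rule, d/dx e^(−ax²) = −2ax·e^(−ax²).
State is unnormalized: ∫|Ψ|² dx = 0.57982, and ∫Ψ*·(−ħ² Ψ'') dx = 1.4913, so ⟨p²⟩ = 1.4913 / 0.57982.
⟨p²⟩ = 2.5719.

2.57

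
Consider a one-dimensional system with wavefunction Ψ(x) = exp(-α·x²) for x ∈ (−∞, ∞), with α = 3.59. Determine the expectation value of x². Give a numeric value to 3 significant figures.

⟨x²⟩ = ∫ x²·|Ψ|² dx / ∫|Ψ|² dx (integrals over the domain).
Gaussian moments: ∫x^(2j)·e^(−2αx²) dx = (2j−1)!!/(4α)^j · √(π/(2α)), odd powers integrate to 0; here √(π/(2α)) = 0.66147.
State is unnormalized: ∫|Ψ|² dx = 0.66147, and ∫Ψ*·x²·Ψ dx = 0.046064, so ⟨x²⟩ = 0.046064 / 0.66147.
⟨x²⟩ = 0.069638.

0.0696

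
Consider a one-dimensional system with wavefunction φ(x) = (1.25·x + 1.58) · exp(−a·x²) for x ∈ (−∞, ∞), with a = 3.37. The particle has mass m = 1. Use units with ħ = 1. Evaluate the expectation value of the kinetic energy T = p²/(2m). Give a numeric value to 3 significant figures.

T = −(ħ²/2m) d²/dx², so ⟨T⟩ = −(ħ²/2m) ∫ φ*·φ'' dx / ∫|φ|² dx; with m = 1.
Expand each integrand as polynomial × e^(−2ax²) and use ∫x^(2j)·e^(−2ax²) dx = (2j−1)!!/(4a)^j · √(π/(2a)), odd powers → 0; here √(π/(2a)) = 0.68272. Differentiate with the product rule, d/dx e^(−ax²) = −2ax·e^(−ax²).
State is unnormalized: ∫|φ|² dx = 1.7835, and ∫φ*·(−ħ²/2m · φ'') dx = 3.2719, so ⟨T⟩ = 3.2719 / 1.7835.
⟨T⟩ = 1.8345.

1.83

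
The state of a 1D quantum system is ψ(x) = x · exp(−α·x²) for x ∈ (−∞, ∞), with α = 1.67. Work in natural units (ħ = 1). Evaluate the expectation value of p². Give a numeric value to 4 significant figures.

p² ψ = −ħ² d²ψ/dx²; ⟨p²⟩ = −ħ² ∫ ψ*·ψ'' dx / ∫|ψ|² dx.
Expand each integrand as polynomial × e^(−2αx²) and use ∫x^(2j)·e^(−2αx²) dx = (2j−1)!!/(4α)^j · √(π/(2α)), odd powers → 0; here √(π/(2α)) = 0.96984. Differentiate with the product rule, d/dx e^(−αx²) = −2αx·e^(−αx²).
State is unnormalized: ∫|ψ|² dx = 0.14519, and ∫ψ*·(−ħ² ψ'') dx = 0.72738, so ⟨p²⟩ = 0.72738 / 0.14519.
⟨p²⟩ = 5.0100.

5.010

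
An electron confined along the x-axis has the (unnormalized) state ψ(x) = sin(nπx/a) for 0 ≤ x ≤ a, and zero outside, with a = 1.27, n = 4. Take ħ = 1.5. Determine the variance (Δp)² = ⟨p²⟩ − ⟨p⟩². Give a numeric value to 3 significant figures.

Compute ⟨p⟩ and ⟨p²⟩ separately; (Δp)² = ⟨p²⟩ − ⟨p⟩².
d/dx sin(nπx/a) = (nπ/a)·cos(nπx/a) and d²/dx² sin(nπx/a) = −(nπ/a)²·sin(nπx/a); on 0 ≤ x ≤ a, ∫sin²(nπx/a) dx = a/2 and ∫sin(nπx/a)·cos(nπx/a) dx = 0.
Normalization: ∫|ψ|² dx = 0.63500.
⟨p⟩ = 0.0000 and ⟨p²⟩ = 220.29.
(Δp)² = 220.29 − (0.0000)² = 220.29.

220.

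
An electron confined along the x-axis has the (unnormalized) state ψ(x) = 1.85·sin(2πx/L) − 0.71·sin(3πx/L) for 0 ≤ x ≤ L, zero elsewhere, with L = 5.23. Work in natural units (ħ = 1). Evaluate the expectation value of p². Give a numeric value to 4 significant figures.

p² ψ = −ħ² d²ψ/dx²; ⟨p²⟩ = −ħ² ∫ ψ*·ψ'' dx / ∫|ψ|² dx.
d²/dx² sin(jπx/L) = −(jπ/L)²·sin(jπx/L); on 0 ≤ x ≤ L, ∫sin²(jπx/L) dx = L/2 and ∫sin(jπx/L)·sin(lπx/L) dx = 0 for j ≠ l, so only diagonal terms survive in ∫|ψ|² and ∫ψ·ψ″; ∫ψ·ψ′ dx = [ψ²/2] between the walls = 0.
State is unnormalized: ∫|ψ|² dx = 10.268, and ∫ψ*·(−ħ² ψ'') dx = 17.198, so ⟨p²⟩ = 17.198 / 10.268.
⟨p²⟩ = 1.6749.

1.675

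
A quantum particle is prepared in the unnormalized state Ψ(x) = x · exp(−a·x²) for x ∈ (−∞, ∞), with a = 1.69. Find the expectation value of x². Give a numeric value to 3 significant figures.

0.444

⟨x²⟩ = ∫ x²·|Ψ|² dx / ∫|Ψ|² dx (integrals over the domain).
Expand each integrand as polynomial × e^(−2ax²) and use ∫x^(2j)·e^(−2ax²) dx = (2j−1)!!/(4a)^j · √(π/(2a)), odd powers → 0; here √(π/(2a)) = 0.96409.
State is unnormalized: ∫|Ψ|² dx = 0.14262, and ∫Ψ*·x²·Ψ dx = 0.063291, so ⟨x²⟩ = 0.063291 / 0.14262.
⟨x²⟩ = 0.44379.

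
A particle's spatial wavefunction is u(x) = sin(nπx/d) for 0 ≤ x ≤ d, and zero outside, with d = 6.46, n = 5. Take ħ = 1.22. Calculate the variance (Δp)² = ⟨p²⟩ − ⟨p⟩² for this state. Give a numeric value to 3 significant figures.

8.80

Compute ⟨p⟩ and ⟨p²⟩ separately; (Δp)² = ⟨p²⟩ − ⟨p⟩².
d/dx sin(nπx/d) = (nπ/d)·cos(nπx/d) and d²/dx² sin(nπx/d) = −(nπ/d)²·sin(nπx/d); on 0 ≤ x ≤ d, ∫sin²(nπx/d) dx = d/2 and ∫sin(nπx/d)·cos(nπx/d) dx = 0.
Normalization: ∫|u|² dx = 3.2300.
⟨p⟩ = 0.0000 and ⟨p²⟩ = 8.8002.
(Δp)² = 8.8002 − (0.0000)² = 8.8002.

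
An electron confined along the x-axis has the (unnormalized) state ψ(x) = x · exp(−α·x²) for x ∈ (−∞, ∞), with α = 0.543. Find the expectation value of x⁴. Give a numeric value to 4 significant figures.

3.180

⟨x⁴⟩ = ∫ x⁴·|ψ|² dx / ∫|ψ|² dx (integrals over the domain).
Expand each integrand as polynomial × e^(−2αx²) and use ∫x^(2j)·e^(−2αx²) dx = (2j−1)!!/(4α)^j · √(π/(2α)), odd powers → 0; here √(π/(2α)) = 1.7008.
State is unnormalized: ∫|ψ|² dx = 0.78307, and ∫ψ*·x⁴·ψ dx = 2.4898, so ⟨x⁴⟩ = 2.4898 / 0.78307.
⟨x⁴⟩ = 3.1796.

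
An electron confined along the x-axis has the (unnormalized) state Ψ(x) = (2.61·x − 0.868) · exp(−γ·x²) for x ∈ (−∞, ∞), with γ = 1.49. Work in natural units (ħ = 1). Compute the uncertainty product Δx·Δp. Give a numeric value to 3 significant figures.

Δx = √(⟨x²⟩−⟨x⟩²), Δp = √(⟨p²⟩−⟨p⟩²).
Expand each integrand as polynomial × e^(−2γx²) and use ∫x^(2j)·e^(−2γx²) dx = (2j−1)!!/(4γ)^j · √(π/(2γ)), odd powers → 0; here √(π/(2γ)) = 1.0268. Differentiate with the product rule, d/dx e^(−γx²) = −2γx·e^(−γx²).
Normalization: ∫|Ψ|² dx = 1.9471.
⟨x⟩ = -0.40088, ⟨x²⟩ = 0.37004 ⇒ Δx = 0.45753.
⟨p⟩ = 0.0000, ⟨p²⟩ = 3.2861 ⇒ Δp = 1.8128.
Δx·Δp = 0.82938.

0.829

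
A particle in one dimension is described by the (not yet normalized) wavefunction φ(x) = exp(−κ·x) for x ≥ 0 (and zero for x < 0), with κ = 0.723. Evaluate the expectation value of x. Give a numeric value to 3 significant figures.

⟨x⟩ = ∫ x·|φ|² dx / ∫|φ|² dx (integrals over the domain).
Every integrand reduces to terms xʲ·e^(−2κx) on [0, ∞); use ∫₀^∞ xʲ·e^(−2κx) dx = j!/(2κ)^(j+1).
State is unnormalized: ∫|φ|² dx = 0.69156, and ∫φ*·x·φ dx = 0.47826, so ⟨x⟩ = 0.47826 / 0.69156.
⟨x⟩ = 0.69156.

0.692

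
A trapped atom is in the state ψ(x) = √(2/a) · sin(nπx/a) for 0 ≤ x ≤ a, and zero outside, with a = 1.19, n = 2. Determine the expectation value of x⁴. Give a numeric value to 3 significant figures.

0.352

⟨x⁴⟩ = ∫ x⁴·|ψ|² dx (integrals over the domain).
With sin²θ = (1 − cos2θ)/2 on 0 ≤ x ≤ a: ∫sin²(nπx/a) dx = a/2, ∫x·sin²(nπx/a) dx = a²/4, ∫x²·sin²(nπx/a) dx = a³·(1/6 − 1/(4n²π²)); higher powers xᵏ the same way, integrating xᵏ·cos(2nπx/a) by parts.
⟨x⁴⟩ = 0.35220.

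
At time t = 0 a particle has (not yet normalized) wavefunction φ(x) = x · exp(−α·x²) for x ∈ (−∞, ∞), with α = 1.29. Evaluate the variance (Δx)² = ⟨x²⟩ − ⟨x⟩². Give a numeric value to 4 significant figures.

Compute ⟨x⟩ and ⟨x²⟩ separately, then (Δx)² = ⟨x²⟩ − ⟨x⟩².
Expand each integrand as polynomial × e^(−2αx²) and use ∫x^(2j)·e^(−2αx²) dx = (2j−1)!!/(4α)^j · √(π/(2α)), odd powers → 0; here √(π/(2α)) = 1.1035.
Normalization: ∫|φ|² dx = 0.21385.
⟨x⟩ = 0.0000 and ⟨x²⟩ = 0.58140.
(Δx)² = 0.58140 − (0.0000)² = 0.58140.

0.5814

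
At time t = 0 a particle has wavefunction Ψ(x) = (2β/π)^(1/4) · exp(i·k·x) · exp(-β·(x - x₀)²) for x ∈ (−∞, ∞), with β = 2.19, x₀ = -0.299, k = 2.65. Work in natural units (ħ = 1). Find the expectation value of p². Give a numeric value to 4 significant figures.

9.213

p² Ψ = −ħ² d²Ψ/dx²; ⟨p²⟩ = −ħ² ∫ Ψ*·Ψ'' dx.
Gaussian moments (u = x − x₀): ∫u^(2j)·e^(−2βu²) du = (2j−1)!!/(4β)^j · √(π/(2β)), odd powers integrate to 0; here √(π/(2β)) = 0.84691. Derivatives: Ψ′ = (ik − 2βu)·Ψ, Ψ″ = ((ik − 2βu)² − 2β)·Ψ; the odd-in-u pieces drop out.
⟨p²⟩ = 9.2125.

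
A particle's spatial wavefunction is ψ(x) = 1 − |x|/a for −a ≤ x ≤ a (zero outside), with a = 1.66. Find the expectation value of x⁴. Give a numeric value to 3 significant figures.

0.217

⟨x⁴⟩ = ∫ x⁴·|ψ|² dx / ∫|ψ|² dx (integrals over the domain).
ψ is even, so ∫ over [−a, a] = 2∫₀ᵃ with ψ = 1 − x/a there: ∫₀ᵃ (1 − x/a)² dx = a/3, ∫₀ᵃ x²(1 − x/a)² dx = a³/30, ∫₀ᵃ x⁴(1 − x/a)² dx = a⁵/105.
State is unnormalized: ∫|ψ|² dx = 1.1067, and ∫ψ*·x⁴·ψ dx = 0.24009, so ⟨x⁴⟩ = 0.24009 / 1.1067.
⟨x⁴⟩ = 0.21695.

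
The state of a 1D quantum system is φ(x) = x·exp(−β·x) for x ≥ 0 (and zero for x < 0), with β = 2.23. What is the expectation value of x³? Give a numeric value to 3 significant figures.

0.676

⟨x³⟩ = ∫ x³·|φ|² dx / ∫|φ|² dx (integrals over the domain).
Every integrand reduces to terms xʲ·e^(−2βx) on [0, ∞); use ∫₀^∞ xʲ·e^(−2βx) dx = j!/(2β)^(j+1).
State is unnormalized: ∫|φ|² dx = 0.022544, and ∫φ*·x³·φ dx = 0.015247, so ⟨x³⟩ = 0.015247 / 0.022544.
⟨x³⟩ = 0.67631.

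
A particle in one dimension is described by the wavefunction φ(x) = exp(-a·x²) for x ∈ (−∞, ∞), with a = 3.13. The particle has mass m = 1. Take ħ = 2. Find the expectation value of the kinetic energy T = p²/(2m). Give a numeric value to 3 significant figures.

6.26

T = −(ħ²/2m) d²/dx², so ⟨T⟩ = −(ħ²/2m) ∫ φ*·φ'' dx / ∫|φ|² dx; with m = 1.
Gaussian moments: ∫x^(2j)·e^(−2ax²) dx = (2j−1)!!/(4a)^j · √(π/(2a)), odd powers integrate to 0; here √(π/(2a)) = 0.70842. Derivatives: d/dx e^(−ax²) = −2ax·e^(−ax²), d²/dx² e^(−ax²) = (4a²x² − 2a)·e^(−ax²).
State is unnormalized: ∫|φ|² dx = 0.70842, and ∫φ*·(−ħ²/2m · φ'') dx = 4.4347, so ⟨T⟩ = 4.4347 / 0.70842.
⟨T⟩ = 6.2600.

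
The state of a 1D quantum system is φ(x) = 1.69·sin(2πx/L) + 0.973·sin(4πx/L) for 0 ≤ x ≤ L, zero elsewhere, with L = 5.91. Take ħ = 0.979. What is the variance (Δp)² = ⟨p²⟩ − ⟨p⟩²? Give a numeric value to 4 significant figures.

1.892

Compute ⟨p⟩ and ⟨p²⟩ separately; (Δp)² = ⟨p²⟩ − ⟨p⟩².
d²/dx² sin(jπx/L) = −(jπ/L)²·sin(jπx/L); on 0 ≤ x ≤ L, ∫sin²(jπx/L) dx = L/2 and ∫sin(jπx/L)·sin(lπx/L) dx = 0 for j ≠ l, so only diagonal terms survive in ∫|φ|² and ∫φ·φ″; ∫φ·φ′ dx = [φ²/2] between the walls = 0.
Normalization: ∫|φ|² dx = 11.237.
⟨p⟩ = 0.0000 and ⟨p²⟩ = 1.8924.
(Δp)² = 1.8924 − (0.0000)² = 1.8924.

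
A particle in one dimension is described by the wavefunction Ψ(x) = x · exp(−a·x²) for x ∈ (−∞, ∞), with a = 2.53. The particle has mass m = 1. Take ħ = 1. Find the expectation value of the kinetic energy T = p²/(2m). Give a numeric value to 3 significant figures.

T = −(ħ²/2m) d²/dx², so ⟨T⟩ = −(ħ²/2m) ∫ Ψ*·Ψ'' dx / ∫|Ψ|² dx; with m = 1.
Expand each integrand as polynomial × e^(−2ax²) and use ∫x^(2j)·e^(−2ax²) dx = (2j−1)!!/(4a)^j · √(π/(2a)), odd powers → 0; here √(π/(2a)) = 0.78795. Differentiate with the product rule, d/dx e^(−ax²) = −2ax·e^(−ax²).
State is unnormalized: ∫|Ψ|² dx = 0.077861, and ∫Ψ*·(−ħ²/2m · Ψ'') dx = 0.29548, so ⟨T⟩ = 0.29548 / 0.077861.
⟨T⟩ = 3.7950.

3.80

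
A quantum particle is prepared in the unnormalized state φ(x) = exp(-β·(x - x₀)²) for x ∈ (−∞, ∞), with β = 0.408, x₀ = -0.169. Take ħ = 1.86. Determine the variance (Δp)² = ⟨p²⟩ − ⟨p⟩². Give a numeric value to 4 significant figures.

1.412

Compute ⟨p⟩ and ⟨p²⟩ separately; (Δp)² = ⟨p²⟩ − ⟨p⟩².
Gaussian moments (u = x − x₀): ∫u^(2j)·e^(−2βu²) du = (2j−1)!!/(4β)^j · √(π/(2β)), odd powers integrate to 0; here √(π/(2β)) = 1.9621. Derivatives: d/dx e^(−βu²) = −2βu·e^(−βu²), d²/dx² e^(−βu²) = (4β²u² − 2β)·e^(−βu²).
Normalization: ∫|φ|² dx = 1.9621.
⟨p⟩ = 0.0000 and ⟨p²⟩ = 1.4115.
(Δp)² = 1.4115 − (0.0000)² = 1.4115.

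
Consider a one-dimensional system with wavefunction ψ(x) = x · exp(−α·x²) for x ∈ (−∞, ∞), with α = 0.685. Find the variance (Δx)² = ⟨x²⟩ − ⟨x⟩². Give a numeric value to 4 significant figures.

Compute ⟨x⟩ and ⟨x²⟩ separately, then (Δx)² = ⟨x²⟩ − ⟨x⟩².
Expand each integrand as polynomial × e^(−2αx²) and use ∫x^(2j)·e^(−2αx²) dx = (2j−1)!!/(4α)^j · √(π/(2α)), odd powers → 0; here √(π/(2α)) = 1.5143.
Normalization: ∫|ψ|² dx = 0.55267.
⟨x⟩ = 0.0000 and ⟨x²⟩ = 1.0949.
(Δx)² = 1.0949 − (0.0000)² = 1.0949.

1.095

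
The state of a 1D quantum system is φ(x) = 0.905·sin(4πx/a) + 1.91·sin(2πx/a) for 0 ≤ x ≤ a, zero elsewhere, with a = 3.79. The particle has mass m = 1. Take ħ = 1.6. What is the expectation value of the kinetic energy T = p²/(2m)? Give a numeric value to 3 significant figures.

5.45

T = −(ħ²/2m) d²/dx², so ⟨T⟩ = −(ħ²/2m) ∫ φ*·φ'' dx / ∫|φ|² dx; with m = 1.
d²/dx² sin(jπx/a) = −(jπ/a)²·sin(jπx/a); on 0 ≤ x ≤ a, ∫sin²(jπx/a) dx = a/2 and ∫sin(jπx/a)·sin(lπx/a) dx = 0 for j ≠ l, so only diagonal terms survive in ∫|φ|² and ∫φ·φ″; ∫φ·φ′ dx = [φ²/2] between the walls = 0.
State is unnormalized: ∫|φ|² dx = 8.4652, and ∫φ*·(−ħ²/2m · φ'') dx = 46.160, so ⟨T⟩ = 46.160 / 8.4652.
⟨T⟩ = 5.4530.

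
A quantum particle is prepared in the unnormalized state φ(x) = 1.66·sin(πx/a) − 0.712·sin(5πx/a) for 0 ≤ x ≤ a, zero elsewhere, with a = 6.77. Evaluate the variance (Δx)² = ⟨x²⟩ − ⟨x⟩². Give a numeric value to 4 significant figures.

Compute ⟨x⟩ and ⟨x²⟩ separately, then (Δx)² = ⟨x²⟩ − ⟨x⟩².
On 0 ≤ x ≤ a (j ≠ l): ∫sin²(jπx/a) dx = a/2, ∫sin(jπx/a)·sin(lπx/a) dx = 0; diagonal moments ∫x·sin²(jπx/a) dx = a²/4, ∫x²·sin²(jπx/a) dx = a³·(1/6 − 1/(4j²π²)); cross terms ∫x·sin(jπx/a)·sin(lπx/a) dx = 0 for j + l even and −4jla²/(π²(j² − l²)²) for j + l odd, ∫x²·sin(jπx/a)·sin(lπx/a) dx = (−1)^(j+l)·4jla³/(π²(j² − l²)²); higher powers the same way via product-to-sum and parts.
Normalization: ∫|φ|² dx = 11.044.
⟨x⟩ = 3.3850 and ⟨x²⟩ = 13.068.
(Δx)² = 13.068 − (3.3850)² = 1.6102.

1.610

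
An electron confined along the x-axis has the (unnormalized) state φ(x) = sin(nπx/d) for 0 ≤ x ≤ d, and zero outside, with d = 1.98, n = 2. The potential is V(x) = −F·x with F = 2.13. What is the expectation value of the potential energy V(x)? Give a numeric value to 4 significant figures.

-2.109

⟨V⟩ = ∫ V(x)·|φ|² dx / ∫|φ|² dx.
With sin²θ = (1 − cos2θ)/2 on 0 ≤ x ≤ d: ∫sin²(nπx/d) dx = d/2, ∫x·sin²(nπx/d) dx = d²/4, ∫x²·sin²(nπx/d) dx = d³·(1/6 − 1/(4n²π²)); higher powers xᵏ the same way, integrating xᵏ·cos(2nπx/d) by parts.
State is unnormalized: ∫|φ|² dx = 0.99000, and ∫φ*·V(x)·φ dx = -2.0876, so ⟨V⟩ = -2.0876 / 0.99000.
⟨V⟩ = -2.1087.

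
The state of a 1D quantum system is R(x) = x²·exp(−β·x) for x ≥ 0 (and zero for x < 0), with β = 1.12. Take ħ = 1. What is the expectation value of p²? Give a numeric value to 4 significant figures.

0.4181

p² R = −ħ² d²R/dx²; ⟨p²⟩ = −ħ² ∫ R*·R'' dx / ∫|R|² dx.
Differentiate x²·exp(−β·x) with the product rule; every integrand then reduces to terms xʲ·e^(−2βx) on [0, ∞), with ∫₀^∞ xʲ·e^(−2βx) dx = j!/(2β)^(j+1).
State is unnormalized: ∫|R|² dx = 0.42557, and ∫R*·(−ħ² R'') dx = 0.17795, so ⟨p²⟩ = 0.17795 / 0.42557.
⟨p²⟩ = 0.41813.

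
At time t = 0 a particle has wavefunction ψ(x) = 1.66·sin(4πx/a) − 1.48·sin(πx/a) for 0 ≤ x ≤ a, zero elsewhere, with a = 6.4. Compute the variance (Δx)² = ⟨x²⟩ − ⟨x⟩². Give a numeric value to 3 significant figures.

Compute ⟨x⟩ and ⟨x²⟩ separately, then (Δx)² = ⟨x²⟩ − ⟨x⟩².
On 0 ≤ x ≤ a (j ≠ l): ∫sin²(jπx/a) dx = a/2, ∫sin(jπx/a)·sin(lπx/a) dx = 0; diagonal moments ∫x·sin²(jπx/a) dx = a²/4, ∫x²·sin²(jπx/a) dx = a³·(1/6 − 1/(4j²π²)); cross terms ∫x·sin(jπx/a)·sin(lπx/a) dx = 0 for j + l even and −4jla²/(π²(j² − l²)²) for j + l odd, ∫x²·sin(jπx/a)·sin(lπx/a) dx = (−1)^(j+l)·4jla³/(π²(j² − l²)²); higher powers the same way via product-to-sum and parts.
Normalization: ∫|ψ|² dx = 15.827.
⟨x⟩ = 3.2916 and ⟨x²⟩ = 13.248.
(Δx)² = 13.248 − (3.2916)² = 2.4137.

2.41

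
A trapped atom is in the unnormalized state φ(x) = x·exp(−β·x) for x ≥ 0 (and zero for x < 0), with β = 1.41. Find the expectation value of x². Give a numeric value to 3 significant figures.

1.51

⟨x²⟩ = ∫ x²·|φ|² dx / ∫|φ|² dx (integrals over the domain).
Every integrand reduces to terms xʲ·e^(−2βx) on [0, ∞); use ∫₀^∞ xʲ·e^(−2βx) dx = j!/(2β)^(j+1).
State is unnormalized: ∫|φ|² dx = 0.089183, and ∫φ*·x²·φ dx = 0.13458, so ⟨x²⟩ = 0.13458 / 0.089183.
⟨x²⟩ = 1.5090.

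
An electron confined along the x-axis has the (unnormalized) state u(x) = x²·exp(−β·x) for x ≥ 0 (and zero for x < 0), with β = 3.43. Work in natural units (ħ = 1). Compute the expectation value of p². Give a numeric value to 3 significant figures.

p² u = −ħ² d²u/dx²; ⟨p²⟩ = −ħ² ∫ u*·u'' dx / ∫|u|² dx.
Differentiate x²·exp(−β·x) with the product rule; every integrand then reduces to terms xʲ·e^(−2βx) on [0, ∞), with ∫₀^∞ xʲ·e^(−2βx) dx = j!/(2β)^(j+1).
State is unnormalized: ∫|u|² dx = 0.0015798, and ∫u*·(−ħ² u'') dx = 0.0061952, so ⟨p²⟩ = 0.0061952 / 0.0015798.
⟨p²⟩ = 3.9216.

3.92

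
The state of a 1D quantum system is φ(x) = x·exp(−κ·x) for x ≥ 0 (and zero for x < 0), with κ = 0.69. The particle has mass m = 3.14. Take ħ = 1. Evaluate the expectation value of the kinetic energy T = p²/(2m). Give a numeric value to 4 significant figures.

0.07581

T = −(ħ²/2m) d²/dx², so ⟨T⟩ = −(ħ²/2m) ∫ φ*·φ'' dx / ∫|φ|² dx; with m = 3.14.
Differentiate x·exp(−κ·x) with the product rule; every integrand then reduces to terms xʲ·e^(−2κx) on [0, ∞), with ∫₀^∞ xʲ·e^(−2κx) dx = j!/(2κ)^(j+1).
State is unnormalized: ∫|φ|² dx = 0.76101, and ∫φ*·(−ħ²/2m · φ'') dx = 0.057694, so ⟨T⟩ = 0.057694 / 0.76101.
⟨T⟩ = 0.075812.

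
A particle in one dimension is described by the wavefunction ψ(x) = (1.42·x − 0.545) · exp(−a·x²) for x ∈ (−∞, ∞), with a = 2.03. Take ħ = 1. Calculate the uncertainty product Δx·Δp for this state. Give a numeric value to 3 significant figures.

Δx = √(⟨x²⟩−⟨x⟩²), Δp = √(⟨p²⟩−⟨p⟩²).
Expand each integrand as polynomial × e^(−2ax²) and use ∫x^(2j)·e^(−2ax²) dx = (2j−1)!!/(4a)^j · √(π/(2a)), odd powers → 0; here √(π/(2a)) = 0.87965. Differentiate with the product rule, d/dx e^(−ax²) = −2ax·e^(−ax²).
Normalization: ∫|ψ|² dx = 0.47972.
⟨x⟩ = -0.34953, ⟨x²⟩ = 0.23531 ⇒ Δx = 0.33636.
⟨p⟩ = 0.0000, ⟨p²⟩ = 3.8787 ⇒ Δp = 1.9694.
Δx·Δp = 0.66244.

0.662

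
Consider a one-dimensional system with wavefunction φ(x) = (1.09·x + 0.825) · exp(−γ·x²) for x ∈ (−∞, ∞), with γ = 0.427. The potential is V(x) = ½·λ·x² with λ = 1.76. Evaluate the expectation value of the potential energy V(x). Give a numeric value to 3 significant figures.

⟨V⟩ = ∫ V(x)·|φ|² dx / ∫|φ|² dx.
Expand each integrand as polynomial × e^(−2γx²) and use ∫x^(2j)·e^(−2γx²) dx = (2j−1)!!/(4γ)^j · √(π/(2γ)), odd powers → 0; here √(π/(2γ)) = 1.9180.
State is unnormalized: ∫|φ|² dx = 2.6396, and ∫φ*·V(x)·φ dx = 2.7348, so ⟨V⟩ = 2.7348 / 2.6396.
⟨V⟩ = 1.0361.

1.04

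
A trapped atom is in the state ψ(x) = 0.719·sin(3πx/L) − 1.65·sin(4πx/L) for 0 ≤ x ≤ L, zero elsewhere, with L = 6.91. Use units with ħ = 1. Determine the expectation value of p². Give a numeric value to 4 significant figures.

p² ψ = −ħ² d²ψ/dx²; ⟨p²⟩ = −ħ² ∫ ψ*·ψ'' dx / ∫|ψ|² dx.
d²/dx² sin(jπx/L) = −(jπ/L)²·sin(jπx/L); on 0 ≤ x ≤ L, ∫sin²(jπx/L) dx = L/2 and ∫sin(jπx/L)·sin(lπx/L) dx = 0 for j ≠ l, so only diagonal terms survive in ∫|ψ|² and ∫ψ·ψ″; ∫ψ·ψ′ dx = [ψ²/2] between the walls = 0.
State is unnormalized: ∫|ψ|² dx = 11.192, and ∫ψ*·(−ħ² ψ'') dx = 34.431, so ⟨p²⟩ = 34.431 / 11.192.
⟨p²⟩ = 3.0763.

3.076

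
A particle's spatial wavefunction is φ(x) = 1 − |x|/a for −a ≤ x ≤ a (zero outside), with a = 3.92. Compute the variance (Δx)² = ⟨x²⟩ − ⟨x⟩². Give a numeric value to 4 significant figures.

1.537

Compute ⟨x⟩ and ⟨x²⟩ separately, then (Δx)² = ⟨x²⟩ − ⟨x⟩².
φ is even, so ∫ over [−a, a] = 2∫₀ᵃ with φ = 1 − x/a there: ∫₀ᵃ (1 − x/a)² dx = a/3, ∫₀ᵃ x²(1 − x/a)² dx = a³/30, ∫₀ᵃ x⁴(1 − x/a)² dx = a⁵/105.
Normalization: ∫|φ|² dx = 2.6133.
⟨x⟩ = 0.0000 and ⟨x²⟩ = 1.5366.
(Δx)² = 1.5366 − (0.0000)² = 1.5366.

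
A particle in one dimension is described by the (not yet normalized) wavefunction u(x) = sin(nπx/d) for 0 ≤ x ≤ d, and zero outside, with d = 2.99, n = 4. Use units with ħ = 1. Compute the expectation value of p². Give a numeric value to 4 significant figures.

17.66

p² u = −ħ² d²u/dx²; ⟨p²⟩ = −ħ² ∫ u*·u'' dx / ∫|u|² dx.
d/dx sin(nπx/d) = (nπ/d)·cos(nπx/d) and d²/dx² sin(nπx/d) = −(nπ/d)²·sin(nπx/d); on 0 ≤ x ≤ d, ∫sin²(nπx/d) dx = d/2 and ∫sin(nπx/d)·cos(nπx/d) dx = 0.
State is unnormalized: ∫|u|² dx = 1.4950, and ∫u*·(−ħ² u'') dx = 26.407, so ⟨p²⟩ = 26.407 / 1.4950.
⟨p²⟩ = 17.664.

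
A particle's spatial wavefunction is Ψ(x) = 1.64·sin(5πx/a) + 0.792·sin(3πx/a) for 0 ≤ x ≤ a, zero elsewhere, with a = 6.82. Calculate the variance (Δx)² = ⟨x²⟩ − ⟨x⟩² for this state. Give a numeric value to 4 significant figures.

5.480

Compute ⟨x⟩ and ⟨x²⟩ separately, then (Δx)² = ⟨x²⟩ − ⟨x⟩².
On 0 ≤ x ≤ a (j ≠ l): ∫sin²(jπx/a) dx = a/2, ∫sin(jπx/a)·sin(lπx/a) dx = 0; diagonal moments ∫x·sin²(jπx/a) dx = a²/4, ∫x²·sin²(jπx/a) dx = a³·(1/6 − 1/(4j²π²)); cross terms ∫x·sin(jπx/a)·sin(lπx/a) dx = 0 for j + l even and −4jla²/(π²(j² − l²)²) for j + l odd, ∫x²·sin(jπx/a)·sin(lπx/a) dx = (−1)^(j+l)·4jla³/(π²(j² − l²)²); higher powers the same way via product-to-sum and parts.
Normalization: ∫|Ψ|² dx = 11.311.
⟨x⟩ = 3.4100 and ⟨x²⟩ = 17.108.
(Δx)² = 17.108 − (3.4100)² = 5.4802.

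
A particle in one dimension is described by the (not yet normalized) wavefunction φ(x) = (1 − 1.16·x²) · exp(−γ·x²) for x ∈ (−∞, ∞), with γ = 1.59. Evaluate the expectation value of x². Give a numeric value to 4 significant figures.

0.08656

⟨x²⟩ = ∫ x²·|φ|² dx / ∫|φ|² dx (integrals over the domain).
Expand each integrand as polynomial × e^(−2γx²) and use ∫x^(2j)·e^(−2γx²) dx = (2j−1)!!/(4γ)^j · √(π/(2γ)), odd powers → 0; here √(π/(2γ)) = 0.99394.
State is unnormalized: ∫|φ|² dx = 0.73057, and ∫φ*·x²·φ dx = 0.063239, so ⟨x²⟩ = 0.063239 / 0.73057.
⟨x²⟩ = 0.086562.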